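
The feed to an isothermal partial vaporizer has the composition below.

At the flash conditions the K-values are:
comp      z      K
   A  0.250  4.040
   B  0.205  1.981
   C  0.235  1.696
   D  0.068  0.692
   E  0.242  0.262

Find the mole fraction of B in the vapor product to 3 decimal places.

y_B = 0.230

Rachford–Rice: g(ψ) = Σ zᵢ(Kᵢ−1)/(1+ψ(Kᵢ−1)) = 0.
Feasibility: ΣzᵢKᵢ = 1.925, Σzᵢ/Kᵢ = 1.326 — both > 1, two phases present.
Iterate (Newton) starting at ψ = 0.5:
  ψ = 0.500: g = 0.2501, g' = -0.855 → ψ = 0.792
  ψ = 0.792: g = -0.0163, g' = -1.084 → ψ = 0.777
Converged at ψ = 0.777.
Compositions from xᵢ = zᵢ/(1+ψ(Kᵢ−1)), yᵢ = Kᵢxᵢ:
  A: x = 0.074, y = 0.300
  B: x = 0.116, y = 0.230
  C: x = 0.153, y = 0.259
  D: x = 0.089, y = 0.062
  E: x = 0.567, y = 0.149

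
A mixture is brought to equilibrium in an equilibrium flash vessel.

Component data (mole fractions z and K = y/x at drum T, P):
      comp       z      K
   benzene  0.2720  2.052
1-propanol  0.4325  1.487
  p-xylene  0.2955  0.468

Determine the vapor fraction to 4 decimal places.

ψ = 0.8810

Iterate (Newton) starting at ψ = 0.5:
  ψ = 0.5000: g = 0.14272, g' = -0.3508 → ψ = 0.9068
  ψ = 0.9068: g = -0.01118, g' = -0.4404 → ψ = 0.8814
  ψ = 0.8814: g = -0.00016, g' = -0.4278 → ψ = 0.8810
Converged at ψ = 0.8810.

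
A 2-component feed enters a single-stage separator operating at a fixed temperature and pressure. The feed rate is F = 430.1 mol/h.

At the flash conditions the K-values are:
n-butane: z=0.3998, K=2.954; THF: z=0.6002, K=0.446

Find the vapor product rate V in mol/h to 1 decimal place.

V = 178.3 mol/h

Material balance + equilibrium reduce to Σ zᵢ(Kᵢ−1)/(1+ψ(Kᵢ−1)) = 0.
g(0) = ΣzᵢKᵢ − 1 = 0.4487 and g(1) = 1 − Σzᵢ/Kᵢ = -0.4811, so a root lies in (0, 1).
Newton iteration, ψ⁰ = 0.33:
  ψ = 0.3300: g = 0.06805, g' = -0.8401 → ψ = 0.4110
  ψ = 0.4110: g = 0.00271, g' = -0.7784 → ψ = 0.4145
Converged at ψ = 0.4145.
Then V = ψ·F = 0.4145·430.1 = 178.3 mol/h and L = F − V = 251.8 mol/h.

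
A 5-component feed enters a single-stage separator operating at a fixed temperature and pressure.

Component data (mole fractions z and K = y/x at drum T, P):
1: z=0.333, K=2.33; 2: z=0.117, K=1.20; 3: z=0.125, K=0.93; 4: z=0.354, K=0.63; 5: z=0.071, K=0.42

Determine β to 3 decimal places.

Newton iteration, β⁰ = 0.32:
  β = 0.320: g = 0.1246, g' = -0.393 → β = 0.637
  β = 0.637: g = 0.0147, g' = -0.320 → β = 0.683
Converged at β = 0.683.

β = 0.683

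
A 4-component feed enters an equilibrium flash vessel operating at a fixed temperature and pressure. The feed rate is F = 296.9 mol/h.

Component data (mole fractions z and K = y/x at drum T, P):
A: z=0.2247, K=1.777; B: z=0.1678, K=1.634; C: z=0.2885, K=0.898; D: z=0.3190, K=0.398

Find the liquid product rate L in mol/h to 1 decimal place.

L = 240.3 mol/h

Material balance + equilibrium reduce to Σ zᵢ(Kᵢ−1)/(1+ψ(Kᵢ−1)) = 0.
Check two-phase: ΣzᵢKᵢ = 1.0595 > 1 and Σzᵢ/Kᵢ = 1.3519 > 1, so g(0) = 0.0595 > 0 and g(1) = -0.3519 < 0.
Iterate (Newton) starting at ψ = 0.41:
  ψ = 0.4100: g = -0.06883, g' = -0.3276 → ψ = 0.1999
  ψ = 0.1999: g = -0.00280, g' = -0.3073 → ψ = 0.1908
Converged at ψ = 0.1908.
Then V = ψ·F = 0.1908·296.9 = 56.6 mol/h and L = F − V = 240.3 mol/h.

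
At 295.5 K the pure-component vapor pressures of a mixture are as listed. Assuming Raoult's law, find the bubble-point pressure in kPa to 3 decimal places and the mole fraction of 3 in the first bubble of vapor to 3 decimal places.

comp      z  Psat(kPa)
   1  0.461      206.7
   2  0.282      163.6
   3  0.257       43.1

At the bubble point ψ → 0, so ΣzᵢKᵢ = 1 with Kᵢ = Pᵢˢᵃᵗ/P ⇒ P = ΣzᵢPᵢˢᵃᵗ.
P = 0.461·206.7 + 0.282·163.6 + 0.257·43.1 = 152.501 kPa
yᵢ = zᵢPᵢˢᵃᵗ/P ⇒ y_3 = 0.257·43.1/152.501 = 0.073

Pbub = 152.501 kPa, y_3 = 0.073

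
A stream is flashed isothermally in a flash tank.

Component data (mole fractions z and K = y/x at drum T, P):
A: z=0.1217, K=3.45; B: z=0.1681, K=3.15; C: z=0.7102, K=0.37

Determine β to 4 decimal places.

β = 0.1476

Let β = V/F and solve Σ zᵢ(Kᵢ−1)/(1+β(Kᵢ−1)) = 0.
g(0) = ΣzᵢKᵢ − 1 = 0.2122 and g(1) = 1 − Σzᵢ/Kᵢ = -1.0081, so a root lies in (0, 1).
Iterate (Newton) starting at β = 0.5:
  β = 0.5000: g = -0.34499, g' = -0.9288 → β = 0.1285
  β = 0.1285: g = 0.02306, g' = -1.2332 → β = 0.1472
  β = 0.1472: g = 0.00046, g' = -1.1853 → β = 0.1476
Converged at β = 0.1476.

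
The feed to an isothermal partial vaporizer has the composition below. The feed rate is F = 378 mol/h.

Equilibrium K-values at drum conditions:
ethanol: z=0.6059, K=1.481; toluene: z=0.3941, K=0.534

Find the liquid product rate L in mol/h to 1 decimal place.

L = 196.2 mol/h

Let β = V/F and solve Σ zᵢ(Kᵢ−1)/(1+β(Kᵢ−1)) = 0.
Feasibility: ΣzᵢKᵢ = 1.1078, Σzᵢ/Kᵢ = 1.1471 — both > 1, two phases present.
Binary case is linear: z₁(K₁−1)(1+β(K₂−1)) + z₂(K₂−1)(1+β(K₁−1)) = 0
⇒ β = [z₁(K₁−1)+z₂(K₂−1)] / [−(K₁−1)(K₂−1)] = 0.10779/0.22415 = 0.4809
Then V = β·F = 0.4809·378 = 181.8 mol/h and L = F − V = 196.2 mol/h.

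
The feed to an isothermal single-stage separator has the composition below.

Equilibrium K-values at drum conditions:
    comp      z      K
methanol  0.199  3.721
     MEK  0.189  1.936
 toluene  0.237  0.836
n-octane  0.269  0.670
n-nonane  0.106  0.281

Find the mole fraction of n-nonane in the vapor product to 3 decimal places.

y_n-nonane = 0.057

Rachford–Rice: g(ψ) = Σ zᵢ(Kᵢ−1)/(1+ψ(Kᵢ−1)) = 0.
Feasibility: ΣzᵢKᵢ = 1.515, Σzᵢ/Kᵢ = 1.213 — both > 1, two phases present.
Newton iteration, ψ⁰ = 0.58:
  ψ = 0.580: g = 0.0412, g' = -0.505 → ψ = 0.662
Converged at ψ = 0.662.
Compositions from xᵢ = zᵢ/(1+ψ(Kᵢ−1)), yᵢ = Kᵢxᵢ:
  methanol: x = 0.071, y = 0.264
  MEK: x = 0.117, y = 0.226
  toluene: x = 0.266, y = 0.222
  n-octane: x = 0.344, y = 0.231
  n-nonane: x = 0.202, y = 0.057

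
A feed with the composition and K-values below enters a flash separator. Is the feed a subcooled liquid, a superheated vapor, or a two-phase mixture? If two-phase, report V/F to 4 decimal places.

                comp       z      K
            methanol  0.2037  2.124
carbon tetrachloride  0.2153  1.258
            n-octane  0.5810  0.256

ΣzᵢKᵢ = 0.8522; Σzᵢ/Kᵢ = 2.5366.
Since ΣzᵢKᵢ < 1 the mixture is below its bubble point — single liquid phase.

subcooled liquid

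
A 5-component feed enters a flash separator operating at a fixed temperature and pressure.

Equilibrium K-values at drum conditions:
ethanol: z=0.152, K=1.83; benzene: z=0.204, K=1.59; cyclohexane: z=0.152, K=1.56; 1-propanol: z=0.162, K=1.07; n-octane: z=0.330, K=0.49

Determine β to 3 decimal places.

β = 0.618

Let β = V/F and solve Σ zᵢ(Kᵢ−1)/(1+β(Kᵢ−1)) = 0.
Check two-phase: ΣzᵢKᵢ = 1.175 > 1 and Σzᵢ/Kᵢ = 1.134 > 1, so g(0) = 0.175 > 0 and g(1) = -0.134 < 0.
Newton iteration, β⁰ = 0.35:
  β = 0.350: g = 0.0749, g' = -0.273 → β = 0.624
  β = 0.624: g = -0.0019, g' = -0.295 → β = 0.618
Converged at β = 0.618.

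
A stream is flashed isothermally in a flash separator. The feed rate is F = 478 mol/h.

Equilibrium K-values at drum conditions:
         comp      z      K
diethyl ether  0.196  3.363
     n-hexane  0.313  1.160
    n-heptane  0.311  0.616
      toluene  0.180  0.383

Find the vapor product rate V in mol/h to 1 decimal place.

Rachford–Rice: g(V/F) = Σ zᵢ(Kᵢ−1)/(1+V/F(Kᵢ−1)) = 0.
Feasibility: ΣzᵢKᵢ = 1.283, Σzᵢ/Kᵢ = 1.303 — both > 1, two phases present.
Newton iteration, V/F⁰ = 0.5:
  V/F = 0.500: g = -0.0497, g' = -0.450 → V/F = 0.390
  V/F = 0.390: g = 0.0017, g' = -0.486 → V/F = 0.393
Converged at V/F = 0.393.
Then V = V/F·F = 0.3930·478 = 187.9 mol/h and L = F − V = 290.1 mol/h.

V = 187.9 mol/h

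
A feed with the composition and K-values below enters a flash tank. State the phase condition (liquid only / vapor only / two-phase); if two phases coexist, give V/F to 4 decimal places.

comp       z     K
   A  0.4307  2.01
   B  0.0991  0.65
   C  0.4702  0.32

ΣzᵢKᵢ = 1.0806; Σzᵢ/Kᵢ = 1.8361.
Both exceed 1, so a two-phase solution exists.
Let ψ = V/F and solve Σ zᵢ(Kᵢ−1)/(1+ψ(Kᵢ−1)) = 0.
Newton–Raphson from ψ = 0.45:
  ψ = 0.4500: g = -0.20281, g' = -0.6762 → ψ = 0.1501
  ψ = 0.1501: g = -0.01493, g' = -0.6145 → ψ = 0.1258
  ψ = 0.1258: g = 0.00005, g' = -0.6192 → ψ = 0.1259
Converged at ψ = 0.1259.

two-phase, V/F = 0.1259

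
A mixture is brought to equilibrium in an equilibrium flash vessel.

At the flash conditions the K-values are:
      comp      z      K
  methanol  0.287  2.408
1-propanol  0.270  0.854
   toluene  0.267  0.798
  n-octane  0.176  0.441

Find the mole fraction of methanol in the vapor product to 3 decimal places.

Rachford–Rice: g(β) = Σ zᵢ(Kᵢ−1)/(1+β(Kᵢ−1)) = 0.
Feasibility: ΣzᵢKᵢ = 1.212, Σzᵢ/Kᵢ = 1.169 — both > 1, two phases present.
Iterate (Newton) starting at β = 0.5:
  β = 0.500: g = -0.0019, g' = -0.322 → β = 0.494
Converged at β = 0.494.
Compositions from xᵢ = zᵢ/(1+β(Kᵢ−1)), yᵢ = Kᵢxᵢ:
  methanol: x = 0.169, y = 0.408
  1-propanol: x = 0.291, y = 0.249
  toluene: x = 0.297, y = 0.237
  n-octane: x = 0.243, y = 0.107

y_methanol = 0.408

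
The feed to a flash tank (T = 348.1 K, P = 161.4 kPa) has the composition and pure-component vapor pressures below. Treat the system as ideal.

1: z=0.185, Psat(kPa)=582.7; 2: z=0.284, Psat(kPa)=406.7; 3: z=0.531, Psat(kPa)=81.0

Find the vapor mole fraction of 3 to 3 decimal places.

y_3 = 0.396

Raoult's law: Kᵢ = Pᵢˢᵃᵗ/P = Pᵢˢᵃᵗ/161.4.
  K_1 = 582.7/161.4 = 3.61029, K_2 = 406.7/161.4 = 2.51983, K_3 = 81.0/161.4 = 0.50186
Material balance + equilibrium reduce to Σ zᵢ(Kᵢ−1)/(1+β(Kᵢ−1)) = 0.
Feasibility: ΣzᵢKᵢ = 1.650, Σzᵢ/Kᵢ = 1.222 — both > 1, two phases present.
Iterate (Newton) starting at β = 0.5:
  β = 0.500: g = 0.1025, g' = -0.683 → β = 0.650
  β = 0.650: g = 0.0049, g' = -0.627 → β = 0.658
Converged at β = 0.658.
Compositions from xᵢ = zᵢ/(1+β(Kᵢ−1)), yᵢ = Kᵢxᵢ:
  1: x = 0.068, y = 0.246
  2: x = 0.142, y = 0.358
  3: x = 0.790, y = 0.396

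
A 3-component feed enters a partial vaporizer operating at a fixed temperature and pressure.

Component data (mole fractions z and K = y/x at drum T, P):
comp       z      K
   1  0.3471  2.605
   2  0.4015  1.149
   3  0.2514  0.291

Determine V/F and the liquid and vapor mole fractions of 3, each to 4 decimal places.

Rachford–Rice: g(V/F) = Σ zᵢ(Kᵢ−1)/(1+V/F(Kᵢ−1)) = 0.
Feasibility: ΣzᵢKᵢ = 1.4387, Σzᵢ/Kᵢ = 1.3466 — both > 1, two phases present.
Newton iteration, V/F⁰ = 0.5:
  V/F = 0.5000: g = 0.08861, g' = -0.5862 → V/F = 0.6512
  V/F = 0.6512: g = -0.00417, g' = -0.6573 → V/F = 0.6448
Converged at V/F = 0.6448.
Compositions from xᵢ = zᵢ/(1+V/F(Kᵢ−1)), yᵢ = Kᵢxᵢ:
  1: x = 0.1706, y = 0.4443
  2: x = 0.3663, y = 0.4209
  3: x = 0.4631, y = 0.1348

V/F = 0.6448, x_3 = 0.4631, y_3 = 0.1348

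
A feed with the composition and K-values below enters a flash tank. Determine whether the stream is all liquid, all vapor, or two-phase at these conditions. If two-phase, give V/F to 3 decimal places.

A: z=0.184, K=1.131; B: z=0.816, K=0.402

all liquid

ΣzᵢKᵢ = 0.536; Σzᵢ/Kᵢ = 2.193.
Since ΣzᵢKᵢ < 1 the mixture is below its bubble point — single liquid phase.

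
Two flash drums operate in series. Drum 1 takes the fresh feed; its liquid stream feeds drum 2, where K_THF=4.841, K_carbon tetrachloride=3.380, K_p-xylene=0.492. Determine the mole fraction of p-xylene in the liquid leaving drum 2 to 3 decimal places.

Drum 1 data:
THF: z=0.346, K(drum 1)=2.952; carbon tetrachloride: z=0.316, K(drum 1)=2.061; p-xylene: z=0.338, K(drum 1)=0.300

x_p-xylene (drum 2) = 0.853

Drum 1:
Let ψ₁ = V/F and solve Σ zᵢ(Kᵢ−1)/(1+ψ₁(Kᵢ−1)) = 0.
g(0) = ΣzᵢKᵢ − 1 = 0.774 and g(1) = 1 − Σzᵢ/Kᵢ = -0.397, so a root lies in (0, 1).
Newton–Raphson from ψ₁ = 0.45:
  ψ₁ = 0.450: g = 0.2411, g' = -0.890 → ψ₁ = 0.721
  ψ₁ = 0.721: g = -0.0072, g' = -1.017 → ψ₁ = 0.714
Converged at ψ₁ = 0.714.
Drum-1 compositions:
  THF: x = 0.145, y = 0.427
  carbon tetrachloride: x = 0.180, y = 0.371
  p-xylene: x = 0.676, y = 0.203
Drum-2 feed = drum-1 liquid: z₂ = (0.1446, 0.1798, 0.6756).
Drum 2:
Material balance + equilibrium reduce to Σ zᵢ(Kᵢ−1)/(1+ψ₂(Kᵢ−1)) = 0.
Check two-phase: ΣzᵢKᵢ = 1.640 > 1 and Σzᵢ/Kᵢ = 1.456 > 1, so g(0) = 0.640 > 0 and g(1) = -0.456 < 0.
Newton–Raphson from ψ₂ = 0.5:
  ψ₂ = 0.500: g = -0.0746, g' = -0.776 → ψ₂ = 0.404
  ψ₂ = 0.404: g = 0.0040, g' = -0.868 → ψ₂ = 0.408
  ψ₂ = 0.408: g = 0.0000, g' = -0.863 → ψ₂ = 0.409
Converged at ψ₂ = 0.409.
  THF: x = 0.056, y = 0.272
  carbon tetrachloride: x = 0.091, y = 0.308
  p-xylene: x = 0.853, y = 0.419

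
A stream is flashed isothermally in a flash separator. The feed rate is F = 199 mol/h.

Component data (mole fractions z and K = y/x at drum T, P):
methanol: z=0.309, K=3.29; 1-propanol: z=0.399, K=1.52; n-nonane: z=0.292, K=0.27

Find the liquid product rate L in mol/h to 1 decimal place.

L = 62.2 mol/h

Material balance + equilibrium reduce to Σ zᵢ(Kᵢ−1)/(1+ψ(Kᵢ−1)) = 0.
Check two-phase: ΣzᵢKᵢ = 1.702 > 1 and Σzᵢ/Kᵢ = 1.438 > 1, so g(0) = 0.702 > 0 and g(1) = -0.438 < 0.
Iterate (Newton) starting at ψ = 0.66:
  ψ = 0.660: g = 0.0249, g' = -0.896 → ψ = 0.688
  ψ = 0.688: g = -0.0005, g' = -0.931 → ψ = 0.687
Converged at ψ = 0.687.
Then V = ψ·F = 0.6873·199 = 136.8 mol/h and L = F − V = 62.2 mol/h.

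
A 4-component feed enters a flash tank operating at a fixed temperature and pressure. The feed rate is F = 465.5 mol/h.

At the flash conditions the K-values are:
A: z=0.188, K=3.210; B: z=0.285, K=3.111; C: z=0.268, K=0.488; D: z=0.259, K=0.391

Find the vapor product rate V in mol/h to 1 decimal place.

Iterate (Newton) starting at V/F = 0.5:
  V/F = 0.500: g = 0.0789, g' = -0.833 → V/F = 0.595
  V/F = 0.595: g = 0.0018, g' = -0.802 → V/F = 0.597
Converged at V/F = 0.597.
Then V = V/F·F = 0.5968·465.5 = 277.8 mol/h and L = F − V = 187.7 mol/h.

V = 277.8 mol/h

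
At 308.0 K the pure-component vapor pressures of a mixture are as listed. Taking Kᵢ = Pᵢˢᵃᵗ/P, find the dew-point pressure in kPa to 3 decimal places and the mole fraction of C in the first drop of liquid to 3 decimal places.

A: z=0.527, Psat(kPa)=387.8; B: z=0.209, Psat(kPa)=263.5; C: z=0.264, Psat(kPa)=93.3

Pdew = 200.735 kPa, x_C = 0.568

At the dew point ψ → 1, so Σzᵢ/Kᵢ = 1 with Kᵢ = Pᵢˢᵃᵗ/P ⇒ 1/P = Σzᵢ/Pᵢˢᵃᵗ.
1/P = 0.527/387.8 + 0.209/263.5 + 0.264/93.3 = 0.004982 ⇒ P = 200.735 kPa
xᵢ = zᵢP/Pᵢˢᵃᵗ ⇒ x_C = 0.264·200.735/93.3 = 0.568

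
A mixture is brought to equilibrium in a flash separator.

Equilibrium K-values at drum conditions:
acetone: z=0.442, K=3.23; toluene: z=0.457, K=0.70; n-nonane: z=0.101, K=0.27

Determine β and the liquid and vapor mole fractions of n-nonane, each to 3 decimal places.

Let β = V/F and solve Σ zᵢ(Kᵢ−1)/(1+β(Kᵢ−1)) = 0.
g(0) = ΣzᵢKᵢ − 1 = 0.775 and g(1) = 1 − Σzᵢ/Kᵢ = -0.164, so a root lies in (0, 1).
Iterate (Newton) starting at β = 0.43:
  β = 0.430: g = 0.2383, g' = -0.741 → β = 0.751
  β = 0.751: g = 0.0281, g' = -0.640 → β = 0.795
Converged at β = 0.795.
Compositions from xᵢ = zᵢ/(1+β(Kᵢ−1)), yᵢ = Kᵢxᵢ:
  acetone: x = 0.159, y = 0.515
  toluene: x = 0.600, y = 0.420
  n-nonane: x = 0.241, y = 0.065

β = 0.795, x_n-nonane = 0.241, y_n-nonane = 0.065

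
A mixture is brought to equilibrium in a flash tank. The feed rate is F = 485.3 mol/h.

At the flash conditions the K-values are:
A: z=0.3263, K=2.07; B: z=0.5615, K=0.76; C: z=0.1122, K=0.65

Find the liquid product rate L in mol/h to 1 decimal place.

L = 181.0 mol/h

Rachford–Rice: g(ψ) = Σ zᵢ(Kᵢ−1)/(1+ψ(Kᵢ−1)) = 0.
Feasibility: ΣzᵢKᵢ = 1.1751, Σzᵢ/Kᵢ = 1.0691 — both > 1, two phases present.
Iterate (Newton) starting at ψ = 0.5:
  ψ = 0.5000: g = 0.02672, g' = -0.2205 → ψ = 0.6212
  ψ = 0.6212: g = 0.00119, g' = -0.2019 → ψ = 0.6271
Converged at ψ = 0.6271.
Then V = ψ·F = 0.6271·485.3 = 304.3 mol/h and L = F − V = 181.0 mol/h.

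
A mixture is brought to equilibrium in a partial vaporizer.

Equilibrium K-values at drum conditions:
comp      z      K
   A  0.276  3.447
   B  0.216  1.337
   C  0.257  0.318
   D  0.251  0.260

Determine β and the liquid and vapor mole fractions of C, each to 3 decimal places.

Let β = V/F and solve Σ zᵢ(Kᵢ−1)/(1+β(Kᵢ−1)) = 0.
Check two-phase: ΣzᵢKᵢ = 1.387 > 1 and Σzᵢ/Kᵢ = 2.015 > 1, so g(0) = 0.387 > 0 and g(1) = -1.015 < 0.
Newton–Raphson from β = 0.5:
  β = 0.500: g = -0.1948, g' = -0.974 → β = 0.300
  β = 0.300: g = -0.0035, g' = -0.986 → β = 0.296
Converged at β = 0.296.
Compositions from xᵢ = zᵢ/(1+β(Kᵢ−1)), yᵢ = Kᵢxᵢ:
  A: x = 0.160, y = 0.551
  B: x = 0.196, y = 0.263
  C: x = 0.322, y = 0.102
  D: x = 0.322, y = 0.084

β = 0.296, x_C = 0.322, y_C = 0.102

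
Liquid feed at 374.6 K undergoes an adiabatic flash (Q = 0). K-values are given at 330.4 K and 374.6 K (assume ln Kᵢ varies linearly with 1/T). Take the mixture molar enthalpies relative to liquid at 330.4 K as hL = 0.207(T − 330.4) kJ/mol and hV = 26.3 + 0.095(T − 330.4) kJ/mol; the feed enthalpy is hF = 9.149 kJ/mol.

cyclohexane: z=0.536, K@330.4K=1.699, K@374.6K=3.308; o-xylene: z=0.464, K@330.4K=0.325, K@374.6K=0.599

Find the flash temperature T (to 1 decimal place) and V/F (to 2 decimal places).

Adiabatic flash: solve Rachford–Rice at each trial T, then check hF = ψ·hV(T) + (1−ψ)·hL(T).
  T = 330.4 K: K = (1.699, 0.325), RR gives ψ = 0.130, H_out = 3.426 kJ/mol
  T = 374.6 K: K = (3.308, 0.599), RR gives ψ = 1.000, H_out = 30.499 kJ/mol
  T = 352.5 K: K = (2.421, 0.450), RR gives ψ = 0.648, H_out = 20.002 kJ/mol
  T = 341.4 K: K = (2.038, 0.384), RR gives ψ = 0.423, H_out = 12.886 kJ/mol
  T = 335.9 K: K = (1.864, 0.354), RR gives ψ = 0.292, H_out = 8.642 kJ/mol
  T = 338.6 K: K = (1.948, 0.368), RR gives ψ = 0.359, H_out = 10.816 kJ/mol
  T = 337.2 K: K = (1.904, 0.361), RR gives ψ = 0.325, H_out = 9.714 kJ/mol
Linear interpolation between T = 335.9 (H_out = 8.642) and T = 337.2 (H_out = 9.714) on hF = 9.149 gives T ≈ 336.5 K, at which ψ = 0.31.

T = 336.5 K, V/F = 0.31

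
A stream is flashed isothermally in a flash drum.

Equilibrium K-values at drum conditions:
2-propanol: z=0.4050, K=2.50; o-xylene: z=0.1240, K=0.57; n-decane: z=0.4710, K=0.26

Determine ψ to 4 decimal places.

Material balance + equilibrium reduce to Σ zᵢ(Kᵢ−1)/(1+ψ(Kᵢ−1)) = 0.
Check two-phase: ΣzᵢKᵢ = 1.2056 > 1 and Σzᵢ/Kᵢ = 2.1911 > 1, so g(0) = 0.2056 > 0 and g(1) = -1.1911 < 0.
Iterate (Newton) starting at ψ = 0.61:
  ψ = 0.6100: g = -0.39037, g' = -1.1476 → ψ = 0.2698
  ψ = 0.2698: g = -0.06336, g' = -0.8938 → ψ = 0.1989
  ψ = 0.1989: g = 0.00086, g' = -0.9226 → ψ = 0.1999
Converged at ψ = 0.1999.

ψ = 0.1999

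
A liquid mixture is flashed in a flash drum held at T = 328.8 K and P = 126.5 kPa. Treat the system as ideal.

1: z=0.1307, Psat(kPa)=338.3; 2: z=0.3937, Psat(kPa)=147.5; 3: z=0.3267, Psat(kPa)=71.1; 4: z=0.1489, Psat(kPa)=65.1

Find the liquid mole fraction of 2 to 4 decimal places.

Raoult's law: Kᵢ = Pᵢˢᵃᵗ/P = Pᵢˢᵃᵗ/126.5.
  K_1 = 338.3/126.5 = 2.674308, K_2 = 147.5/126.5 = 1.166008, K_3 = 71.1/126.5 = 0.562055, K_4 = 65.1/126.5 = 0.514625
Rachford–Rice: g(V/F) = Σ zᵢ(Kᵢ−1)/(1+V/F(Kᵢ−1)) = 0.
Feasibility: ΣzᵢKᵢ = 1.0688, Σzᵢ/Kᵢ = 1.2571 — both > 1, two phases present.
Newton iteration, V/F⁰ = 0.5:
  V/F = 0.5000: g = -0.09916, g' = -0.2817 → V/F = 0.1480
  V/F = 0.1480: g = 0.00831, g' = -0.3580 → V/F = 0.1712
  V/F = 0.1712: g = 0.00014, g' = -0.3465 → V/F = 0.1716
Converged at V/F = 0.1716.
Compositions from xᵢ = zᵢ/(1+V/F(Kᵢ−1)), yᵢ = Kᵢxᵢ:
  1: x = 0.1015, y = 0.2715
  2: x = 0.3828, y = 0.4463
  3: x = 0.3532, y = 0.1985
  4: x = 0.1624, y = 0.0836

x_2 = 0.3828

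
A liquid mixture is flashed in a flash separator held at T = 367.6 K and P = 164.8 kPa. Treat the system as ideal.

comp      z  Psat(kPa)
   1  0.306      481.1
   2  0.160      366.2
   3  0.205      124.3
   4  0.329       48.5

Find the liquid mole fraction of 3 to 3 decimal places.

x_3 = 0.234

Raoult's law: Kᵢ = Pᵢˢᵃᵗ/P = Pᵢˢᵃᵗ/164.8.
  K_1 = 481.1/164.8 = 2.91930, K_2 = 366.2/164.8 = 2.22209, K_3 = 124.3/164.8 = 0.75425, K_4 = 48.5/164.8 = 0.29430
Material balance + equilibrium reduce to Σ zᵢ(Kᵢ−1)/(1+β(Kᵢ−1)) = 0.
Check two-phase: ΣzᵢKᵢ = 1.500 > 1 and Σzᵢ/Kᵢ = 1.567 > 1, so g(0) = 0.500 > 0 and g(1) = -0.567 < 0.
Newton iteration, β⁰ = 0.56:
  β = 0.560: g = -0.0432, g' = -0.811 → β = 0.507
  β = 0.507: g = -0.0005, g' = -0.794 → β = 0.506
Converged at β = 0.506.
Compositions from xᵢ = zᵢ/(1+β(Kᵢ−1)), yᵢ = Kᵢxᵢ:
  1: x = 0.155, y = 0.453
  2: x = 0.099, y = 0.220
  3: x = 0.234, y = 0.177
  4: x = 0.512, y = 0.151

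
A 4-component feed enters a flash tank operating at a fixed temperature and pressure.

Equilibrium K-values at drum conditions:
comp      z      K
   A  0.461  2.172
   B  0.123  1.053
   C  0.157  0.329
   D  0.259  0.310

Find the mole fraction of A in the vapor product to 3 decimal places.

y_A = 0.696

Rachford–Rice: g(ψ) = Σ zᵢ(Kᵢ−1)/(1+ψ(Kᵢ−1)) = 0.
Check two-phase: ΣzᵢKᵢ = 1.263 > 1 and Σzᵢ/Kᵢ = 1.642 > 1, so g(0) = 0.263 > 0 and g(1) = -0.642 < 0.
Newton iteration, ψ⁰ = 0.5:
  ψ = 0.500: g = -0.0844, g' = -0.700 → ψ = 0.379
  ψ = 0.379: g = -0.0030, g' = -0.657 → ψ = 0.375
Converged at ψ = 0.375.
Compositions from xᵢ = zᵢ/(1+ψ(Kᵢ−1)), yᵢ = Kᵢxᵢ:
  A: x = 0.320, y = 0.696
  B: x = 0.121, y = 0.127
  C: x = 0.210, y = 0.069
  D: x = 0.349, y = 0.108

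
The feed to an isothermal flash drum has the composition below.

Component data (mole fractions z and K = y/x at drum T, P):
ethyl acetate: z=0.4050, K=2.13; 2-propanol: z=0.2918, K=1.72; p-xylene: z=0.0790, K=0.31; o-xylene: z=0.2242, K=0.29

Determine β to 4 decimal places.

β = 0.6664

Newton–Raphson from β = 0.39:
  β = 0.3900: g = 0.18698, g' = -0.6279 → β = 0.6878
  β = 0.6878: g = -0.01681, g' = -0.7993 → β = 0.6667
  β = 0.6667: g = -0.00027, g' = -0.7738 → β = 0.6664
Converged at β = 0.6664.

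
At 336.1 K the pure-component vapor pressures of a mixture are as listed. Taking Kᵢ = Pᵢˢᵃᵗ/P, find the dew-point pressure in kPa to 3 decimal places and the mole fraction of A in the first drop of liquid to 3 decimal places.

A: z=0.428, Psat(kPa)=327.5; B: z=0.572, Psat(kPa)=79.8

At the dew point ψ → 1, so Σzᵢ/Kᵢ = 1 with Kᵢ = Pᵢˢᵃᵗ/P ⇒ 1/P = Σzᵢ/Pᵢˢᵃᵗ.
1/P = 0.428/327.5 + 0.572/79.8 = 0.008475 ⇒ P = 117.997 kPa
xᵢ = zᵢP/Pᵢˢᵃᵗ ⇒ x_A = 0.428·117.997/327.5 = 0.154

Pdew = 117.997 kPa, x_A = 0.154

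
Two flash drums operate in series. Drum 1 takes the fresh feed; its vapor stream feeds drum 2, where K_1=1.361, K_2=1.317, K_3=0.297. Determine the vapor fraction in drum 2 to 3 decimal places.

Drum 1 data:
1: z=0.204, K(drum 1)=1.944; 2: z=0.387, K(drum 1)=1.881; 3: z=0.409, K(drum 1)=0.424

Drum 1:
Material balance + equilibrium reduce to Σ zᵢ(Kᵢ−1)/(1+ψ₁(Kᵢ−1)) = 0.
Feasibility: ΣzᵢKᵢ = 1.298, Σzᵢ/Kᵢ = 1.275 — both > 1, two phases present.
Iterate (Newton) starting at ψ₁ = 0.5:
  ψ₁ = 0.500: g = 0.0366, g' = -0.496 → ψ₁ = 0.574
  ψ₁ = 0.574: g = -0.0005, g' = -0.512 → ψ₁ = 0.573
Converged at ψ₁ = 0.573.
Drum-1 compositions:
  1: x = 0.132, y = 0.257
  2: x = 0.257, y = 0.484
  3: x = 0.610, y = 0.259
Drum-2 feed = drum-1 vapor: z₂ = (0.2574, 0.4838, 0.2588).
Drum 2:
Rachford–Rice: g(ψ₂) = Σ zᵢ(Kᵢ−1)/(1+ψ₂(Kᵢ−1)) = 0.
Check two-phase: ΣzᵢKᵢ = 1.064 > 1 and Σzᵢ/Kᵢ = 1.428 > 1, so g(0) = 0.064 > 0 and g(1) = -0.428 < 0.
Newton iteration, ψ₂⁰ = 0.32:
  ψ₂ = 0.320: g = -0.0122, g' = -0.280 → ψ₂ = 0.276
  ψ₂ = 0.276: g = -0.0003, g' = -0.266 → ψ₂ = 0.275
Converged at ψ₂ = 0.275.
  1: x = 0.234, y = 0.319
  2: x = 0.445, y = 0.586
  3: x = 0.321, y = 0.095

V/F (drum 2) = 0.275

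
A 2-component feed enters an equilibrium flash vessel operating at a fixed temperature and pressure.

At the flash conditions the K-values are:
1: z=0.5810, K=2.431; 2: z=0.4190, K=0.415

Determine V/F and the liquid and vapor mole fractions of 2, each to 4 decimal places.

V/F = 0.7004, x_2 = 0.7098, y_2 = 0.2946

Newton–Raphson from V/F = 0.5:
  V/F = 0.5000: g = 0.13819, g' = -0.6907 → V/F = 0.7001
  V/F = 0.7001: g = 0.00021, g' = -0.7082 → V/F = 0.7004
Converged at V/F = 0.7004.
Compositions from xᵢ = zᵢ/(1+V/F(Kᵢ−1)), yᵢ = Kᵢxᵢ:
  1: x = 0.2902, y = 0.7054
  2: x = 0.7098, y = 0.2946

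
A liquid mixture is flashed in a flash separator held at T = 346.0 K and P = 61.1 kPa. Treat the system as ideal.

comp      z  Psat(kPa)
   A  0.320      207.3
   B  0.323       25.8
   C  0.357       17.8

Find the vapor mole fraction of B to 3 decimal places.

y_B = 0.155

Raoult's law: Kᵢ = Pᵢˢᵃᵗ/P = Pᵢˢᵃᵗ/61.1.
  K_A = 207.3/61.1 = 3.39280, K_B = 25.8/61.1 = 0.42226, K_C = 17.8/61.1 = 0.29133
Rachford–Rice: g(V/F) = Σ zᵢ(Kᵢ−1)/(1+V/F(Kᵢ−1)) = 0.
g(0) = ΣzᵢKᵢ − 1 = 0.326 and g(1) = 1 − Σzᵢ/Kᵢ = -1.085, so a root lies in (0, 1).
Newton iteration, V/F⁰ = 0.5:
  V/F = 0.500: g = -0.3056, g' = -1.023 → V/F = 0.201
  V/F = 0.201: g = 0.0106, g' = -1.217 → V/F = 0.210
Converged at V/F = 0.210.
Compositions from xᵢ = zᵢ/(1+V/F(Kᵢ−1)), yᵢ = Kᵢxᵢ:
  A: x = 0.213, y = 0.723
  B: x = 0.368, y = 0.155
  C: x = 0.419, y = 0.122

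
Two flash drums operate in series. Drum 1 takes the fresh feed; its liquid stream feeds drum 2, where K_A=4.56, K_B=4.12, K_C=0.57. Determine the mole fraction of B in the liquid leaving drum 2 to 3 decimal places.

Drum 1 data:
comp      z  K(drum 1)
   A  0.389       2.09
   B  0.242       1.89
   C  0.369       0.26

x_B (drum 2) = 0.048

Drum 1:
Material balance + equilibrium reduce to Σ zᵢ(Kᵢ−1)/(1+ψ₁(Kᵢ−1)) = 0.
g(0) = ΣzᵢKᵢ − 1 = 0.366 and g(1) = 1 − Σzᵢ/Kᵢ = -0.733, so a root lies in (0, 1).
Newton iteration, ψ₁⁰ = 0.5:
  ψ₁ = 0.500: g = -0.0099, g' = -0.795 → ψ₁ = 0.487
Converged at ψ₁ = 0.487.
Drum-1 compositions:
  A: x = 0.254, y = 0.531
  B: x = 0.169, y = 0.319
  C: x = 0.577, y = 0.150
Drum-2 feed = drum-1 liquid: z₂ = (0.2540, 0.1688, 0.5772).
Drum 2:
Rachford–Rice: g(ψ₂) = Σ zᵢ(Kᵢ−1)/(1+ψ₂(Kᵢ−1)) = 0.
Feasibility: ΣzᵢKᵢ = 2.183, Σzᵢ/Kᵢ = 1.109 — both > 1, two phases present.
Newton iteration, ψ₂⁰ = 0.5:
  ψ₂ = 0.500: g = 0.2149, g' = -0.840 → ψ₂ = 0.756
  ψ₂ = 0.756: g = 0.0343, g' = -0.616 → ψ₂ = 0.811
  ψ₂ = 0.811: g = 0.0006, g' = -0.596 → ψ₂ = 0.812
Converged at ψ₂ = 0.812.
  A: x = 0.065, y = 0.298
  B: x = 0.048, y = 0.197
  C: x = 0.887, y = 0.506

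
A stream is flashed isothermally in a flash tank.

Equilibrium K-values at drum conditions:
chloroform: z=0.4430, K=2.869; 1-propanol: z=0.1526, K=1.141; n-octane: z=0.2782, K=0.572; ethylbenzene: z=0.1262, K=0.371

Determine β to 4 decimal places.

Material balance + equilibrium reduce to Σ zᵢ(Kᵢ−1)/(1+β(Kᵢ−1)) = 0.
Feasibility: ΣzᵢKᵢ = 1.6510, Σzᵢ/Kᵢ = 1.1147 — both > 1, two phases present.
Newton iteration, β⁰ = 0.5:
  β = 0.5000: g = 0.18081, g' = -0.6049 → β = 0.7989
  β = 0.7989: g = 0.01093, g' = -0.5708 → β = 0.8181
  β = 0.8181: g = -0.00006, g' = -0.5769 → β = 0.8180
Converged at β = 0.8180.

β = 0.8180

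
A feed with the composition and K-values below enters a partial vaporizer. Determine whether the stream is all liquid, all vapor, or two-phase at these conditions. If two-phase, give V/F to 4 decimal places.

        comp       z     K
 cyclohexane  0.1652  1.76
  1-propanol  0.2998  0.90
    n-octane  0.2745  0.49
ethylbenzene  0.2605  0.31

ΣzᵢKᵢ = 0.7758; Σzᵢ/Kᵢ = 1.8275.
Since ΣzᵢKᵢ < 1 the mixture is below its bubble point — single liquid phase.

all liquid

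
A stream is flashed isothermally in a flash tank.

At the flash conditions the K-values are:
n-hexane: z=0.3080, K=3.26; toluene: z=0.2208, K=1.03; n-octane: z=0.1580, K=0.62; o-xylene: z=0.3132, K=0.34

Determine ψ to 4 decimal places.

ψ = 0.4288

Material balance + equilibrium reduce to Σ zᵢ(Kᵢ−1)/(1+ψ(Kᵢ−1)) = 0.
g(0) = ΣzᵢKᵢ − 1 = 0.4360 and g(1) = 1 − Σzᵢ/Kᵢ = -0.4849, so a root lies in (0, 1).
Newton iteration, ψ⁰ = 0.5:
  ψ = 0.5000: g = -0.04932, g' = -0.6856 → ψ = 0.4281
  ψ = 0.4281: g = 0.00053, g' = -0.7042 → ψ = 0.4288
Converged at ψ = 0.4288.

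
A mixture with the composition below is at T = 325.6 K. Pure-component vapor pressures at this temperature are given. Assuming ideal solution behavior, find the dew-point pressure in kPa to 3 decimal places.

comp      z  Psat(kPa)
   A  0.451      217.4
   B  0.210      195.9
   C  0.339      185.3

At the dew point ψ → 1, so Σzᵢ/Kᵢ = 1 with Kᵢ = Pᵢˢᵃᵗ/P ⇒ 1/P = Σzᵢ/Pᵢˢᵃᵗ.
1/P = 0.451/217.4 + 0.210/195.9 + 0.339/185.3 = 0.004976 ⇒ P = 200.966 kPa

Pdew = 200.966 kPa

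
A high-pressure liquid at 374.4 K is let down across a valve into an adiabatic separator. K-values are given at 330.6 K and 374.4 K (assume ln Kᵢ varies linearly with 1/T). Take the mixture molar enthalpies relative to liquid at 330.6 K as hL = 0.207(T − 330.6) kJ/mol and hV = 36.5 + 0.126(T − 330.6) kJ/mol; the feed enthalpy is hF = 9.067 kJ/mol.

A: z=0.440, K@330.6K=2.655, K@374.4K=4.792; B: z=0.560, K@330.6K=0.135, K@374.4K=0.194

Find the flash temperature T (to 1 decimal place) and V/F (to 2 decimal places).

Adiabatic flash: solve Rachford–Rice at each trial T, then check hF = ψ·hV(T) + (1−ψ)·hL(T).
  T = 330.6 K: K = (2.655, 0.135), RR gives ψ = 0.170, H_out = 6.216 kJ/mol
  T = 374.4 K: K = (4.792, 0.194), RR gives ψ = 0.398, H_out = 22.189 kJ/mol
  T = 352.5 K: K = (3.633, 0.164), RR gives ψ = 0.313, H_out = 15.417 kJ/mol
  T = 341.6 K: K = (3.124, 0.149), RR gives ψ = 0.253, H_out = 11.302 kJ/mol
  T = 336.1 K: K = (2.884, 0.142), RR gives ψ = 0.216, H_out = 8.909 kJ/mol
  T = 338.9 K: K = (3.004, 0.146), RR gives ψ = 0.236, H_out = 10.160 kJ/mol
  T = 337.5 K: K = (2.944, 0.144), RR gives ψ = 0.226, H_out = 9.544 kJ/mol
Linear interpolation between T = 336.1 (H_out = 8.909) and T = 337.5 (H_out = 9.544) on hF = 9.067 gives T ≈ 336.4 K, at which ψ = 0.22.

T = 336.4 K, V/F = 0.22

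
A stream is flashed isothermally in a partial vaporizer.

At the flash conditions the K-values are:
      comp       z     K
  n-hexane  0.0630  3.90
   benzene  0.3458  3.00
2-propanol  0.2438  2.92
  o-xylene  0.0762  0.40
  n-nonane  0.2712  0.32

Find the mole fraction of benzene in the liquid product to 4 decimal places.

x_benzene = 0.1318

Rachford–Rice: g(β) = Σ zᵢ(Kᵢ−1)/(1+β(Kᵢ−1)) = 0.
Check two-phase: ΣzᵢKᵢ = 2.1123 > 1 and Σzᵢ/Kᵢ = 1.2529 > 1, so g(0) = 1.1123 > 0 and g(1) = -0.2529 < 0.
Newton–Raphson from β = 0.5:
  β = 0.5000: g = 0.31446, g' = -1.0119 → β = 0.8108
  β = 0.8108: g = 0.00137, g' = -1.1129 → β = 0.8120
Converged at β = 0.8120.
Compositions from xᵢ = zᵢ/(1+β(Kᵢ−1)), yᵢ = Kᵢxᵢ:
  n-hexane: x = 0.0188, y = 0.0732
  benzene: x = 0.1318, y = 0.3954
  2-propanol: x = 0.0953, y = 0.2782
  o-xylene: x = 0.1486, y = 0.0594
  n-nonane: x = 0.6056, y = 0.1938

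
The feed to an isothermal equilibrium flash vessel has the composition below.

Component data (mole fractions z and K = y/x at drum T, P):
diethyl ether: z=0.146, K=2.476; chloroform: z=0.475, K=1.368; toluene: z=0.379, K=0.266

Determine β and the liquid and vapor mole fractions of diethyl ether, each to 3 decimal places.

Material balance + equilibrium reduce to Σ zᵢ(Kᵢ−1)/(1+β(Kᵢ−1)) = 0.
g(0) = ΣzᵢKᵢ − 1 = 0.112 and g(1) = 1 − Σzᵢ/Kᵢ = -0.831, so a root lies in (0, 1).
Newton–Raphson from β = 0.5:
  β = 0.500: g = -0.1678, g' = -0.661 → β = 0.246
  β = 0.246: g = -0.0211, g' = -0.529 → β = 0.206
Converged at β = 0.206.
Compositions from xᵢ = zᵢ/(1+β(Kᵢ−1)), yᵢ = Kᵢxᵢ:
  diethyl ether: x = 0.112, y = 0.277
  chloroform: x = 0.442, y = 0.604
  toluene: x = 0.447, y = 0.119

β = 0.206, x_diethyl ether = 0.112, y_diethyl ether = 0.277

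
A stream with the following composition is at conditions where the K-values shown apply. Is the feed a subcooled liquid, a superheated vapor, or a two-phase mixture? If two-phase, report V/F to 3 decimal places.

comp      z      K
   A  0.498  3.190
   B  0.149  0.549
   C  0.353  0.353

ΣzᵢKᵢ = 1.795; Σzᵢ/Kᵢ = 1.428.
Both exceed 1, so a two-phase solution exists.
Material balance + equilibrium reduce to Σ zᵢ(Kᵢ−1)/(1+ψ(Kᵢ−1)) = 0.
Newton iteration, ψ⁰ = 0.34:
  ψ = 0.340: g = 0.2530, g' = -1.070 → ψ = 0.576
  ψ = 0.576: g = 0.0270, g' = -0.898 → ψ = 0.607
Converged at ψ = 0.607.

two-phase, V/F = 0.607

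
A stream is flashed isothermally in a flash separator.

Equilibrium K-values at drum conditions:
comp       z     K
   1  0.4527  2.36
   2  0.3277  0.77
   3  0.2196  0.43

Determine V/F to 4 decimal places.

V/F = 0.7390

Rachford–Rice: g(V/F) = Σ zᵢ(Kᵢ−1)/(1+V/F(Kᵢ−1)) = 0.
g(0) = ΣzᵢKᵢ − 1 = 0.4151 and g(1) = 1 − Σzᵢ/Kᵢ = -0.1281, so a root lies in (0, 1).
Newton–Raphson from V/F = 0.5:
  V/F = 0.5000: g = 0.10624, g' = -0.4584 → V/F = 0.7318
  V/F = 0.7318: g = 0.00320, g' = -0.4454 → V/F = 0.7390
Converged at V/F = 0.7390.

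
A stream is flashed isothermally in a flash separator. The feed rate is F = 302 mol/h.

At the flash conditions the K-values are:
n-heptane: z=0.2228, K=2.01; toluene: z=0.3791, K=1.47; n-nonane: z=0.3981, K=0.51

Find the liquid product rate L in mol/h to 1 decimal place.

L = 118.2 mol/h

Rachford–Rice: g(V/F) = Σ zᵢ(Kᵢ−1)/(1+V/F(Kᵢ−1)) = 0.
Check two-phase: ΣzᵢKᵢ = 1.2081 > 1 and Σzᵢ/Kᵢ = 1.1493 > 1, so g(0) = 0.2081 > 0 and g(1) = -0.1493 < 0.
Newton iteration, V/F⁰ = 0.5:
  V/F = 0.5000: g = 0.03542, g' = -0.3229 → V/F = 0.6097
  V/F = 0.6097: g = -0.00041, g' = -0.3320 → V/F = 0.6084
Converged at V/F = 0.6084.
Then V = V/F·F = 0.6084·302 = 183.8 mol/h and L = F − V = 118.2 mol/h.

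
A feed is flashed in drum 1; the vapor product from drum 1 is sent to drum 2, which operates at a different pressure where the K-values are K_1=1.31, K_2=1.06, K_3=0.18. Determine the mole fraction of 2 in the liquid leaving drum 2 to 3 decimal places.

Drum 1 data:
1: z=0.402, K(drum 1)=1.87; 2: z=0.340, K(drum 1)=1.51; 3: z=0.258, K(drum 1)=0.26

x_2 (drum 2) = 0.379

Drum 1:
Let ψ₁ = V/F and solve Σ zᵢ(Kᵢ−1)/(1+ψ₁(Kᵢ−1)) = 0.
g(0) = ΣzᵢKᵢ − 1 = 0.332 and g(1) = 1 − Σzᵢ/Kᵢ = -0.432, so a root lies in (0, 1).
Newton–Raphson from ψ₁ = 0.5:
  ψ₁ = 0.500: g = 0.0788, g' = -0.560 → ψ₁ = 0.641
  ψ₁ = 0.641: g = -0.0079, g' = -0.687 → ψ₁ = 0.629
Converged at ψ₁ = 0.629.
Drum-1 compositions:
  1: x = 0.260, y = 0.486
  2: x = 0.257, y = 0.389
  3: x = 0.483, y = 0.126
Drum-2 feed = drum-1 vapor: z₂ = (0.4858, 0.3887, 0.1255).
Drum 2:
Let ψ₂ = V/F and solve Σ zᵢ(Kᵢ−1)/(1+ψ₂(Kᵢ−1)) = 0.
Feasibility: ΣzᵢKᵢ = 1.071, Σzᵢ/Kᵢ = 1.435 — both > 1, two phases present.
Iterate (Newton) starting at ψ₂ = 0.5:
  ψ₂ = 0.500: g = -0.0214, g' = -0.279 → ψ₂ = 0.423
  ψ₂ = 0.423: g = -0.0017, g' = -0.236 → ψ₂ = 0.416
Converged at ψ₂ = 0.416.
  1: x = 0.430, y = 0.564
  2: x = 0.379, y = 0.402
  3: x = 0.190, y = 0.034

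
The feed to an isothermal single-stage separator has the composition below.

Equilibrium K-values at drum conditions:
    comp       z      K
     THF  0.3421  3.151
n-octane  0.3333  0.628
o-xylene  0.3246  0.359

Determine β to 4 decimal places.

Iterate (Newton) starting at β = 0.5:
  β = 0.5000: g = -0.10398, g' = -0.7259 → β = 0.3568
  β = 0.3568: g = 0.00364, g' = -0.7922 → β = 0.3613
  β = 0.3613: g = 0.00001, g' = -0.7886 → β = 0.3614
Converged at β = 0.3614.

β = 0.3614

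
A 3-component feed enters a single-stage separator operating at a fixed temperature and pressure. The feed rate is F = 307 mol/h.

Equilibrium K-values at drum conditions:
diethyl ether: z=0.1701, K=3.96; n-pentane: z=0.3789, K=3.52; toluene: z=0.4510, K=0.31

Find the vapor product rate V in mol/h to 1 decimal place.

Rachford–Rice: g(ψ) = Σ zᵢ(Kᵢ−1)/(1+ψ(Kᵢ−1)) = 0.
Feasibility: ΣzᵢKᵢ = 2.1471, Σzᵢ/Kᵢ = 1.6054 — both > 1, two phases present.
Newton iteration, ψ⁰ = 0.55:
  ψ = 0.5500: g = 0.09025, g' = -1.1961 → ψ = 0.6255
  ψ = 0.6255: g = -0.00022, g' = -1.2104 → ψ = 0.6253
Converged at ψ = 0.6253.
Then V = ψ·F = 0.6253·307 = 192.0 mol/h and L = F − V = 115.0 mol/h.

V = 192.0 mol/h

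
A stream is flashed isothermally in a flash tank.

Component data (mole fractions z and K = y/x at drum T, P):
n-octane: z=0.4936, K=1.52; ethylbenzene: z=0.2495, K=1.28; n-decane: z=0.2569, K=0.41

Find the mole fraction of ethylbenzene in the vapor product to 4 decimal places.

Rachford–Rice: g(ψ) = Σ zᵢ(Kᵢ−1)/(1+ψ(Kᵢ−1)) = 0.
Feasibility: ΣzᵢKᵢ = 1.1750, Σzᵢ/Kᵢ = 1.1462 — both > 1, two phases present.
Newton–Raphson from ψ = 0.45:
  ψ = 0.4500: g = 0.06368, g' = -0.2688 → ψ = 0.6869
  ψ = 0.6869: g = -0.00714, g' = -0.3390 → ψ = 0.6658
  ψ = 0.6658: g = -0.00010, g' = -0.3301 → ψ = 0.6655
Converged at ψ = 0.6655.
Compositions from xᵢ = zᵢ/(1+ψ(Kᵢ−1)), yᵢ = Kᵢxᵢ:
  n-octane: x = 0.3667, y = 0.5574
  ethylbenzene: x = 0.2103, y = 0.2692
  n-decane: x = 0.4230, y = 0.1734

y_ethylbenzene = 0.2692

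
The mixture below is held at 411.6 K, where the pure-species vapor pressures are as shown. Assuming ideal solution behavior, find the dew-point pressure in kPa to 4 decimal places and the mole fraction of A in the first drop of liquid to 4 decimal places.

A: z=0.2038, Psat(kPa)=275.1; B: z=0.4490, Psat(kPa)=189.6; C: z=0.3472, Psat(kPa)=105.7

At the dew point ψ → 1, so Σzᵢ/Kᵢ = 1 with Kᵢ = Pᵢˢᵃᵗ/P ⇒ 1/P = Σzᵢ/Pᵢˢᵃᵗ.
1/P = 0.2038/275.1 + 0.4490/189.6 + 0.3472/105.7 = 0.0063937 ⇒ P = 156.4031 kPa
xᵢ = zᵢP/Pᵢˢᵃᵗ ⇒ x_A = 0.2038·156.4031/275.1 = 0.1159

Pdew = 156.4031 kPa, x_A = 0.1159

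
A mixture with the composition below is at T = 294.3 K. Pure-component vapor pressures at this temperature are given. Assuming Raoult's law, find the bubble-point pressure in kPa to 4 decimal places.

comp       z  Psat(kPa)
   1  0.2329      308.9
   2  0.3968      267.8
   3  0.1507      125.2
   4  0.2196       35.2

Pbub = 204.8034 kPa

At the bubble point ψ → 0, so ΣzᵢKᵢ = 1 with Kᵢ = Pᵢˢᵃᵗ/P ⇒ P = ΣzᵢPᵢˢᵃᵗ.
P = 0.2329·308.9 + 0.3968·267.8 + 0.1507·125.2 + 0.2196·35.2 = 204.8034 kPa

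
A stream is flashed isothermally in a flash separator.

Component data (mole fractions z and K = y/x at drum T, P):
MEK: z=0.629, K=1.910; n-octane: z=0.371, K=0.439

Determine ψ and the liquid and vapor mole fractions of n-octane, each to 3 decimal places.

Rachford–Rice: g(ψ) = Σ zᵢ(Kᵢ−1)/(1+ψ(Kᵢ−1)) = 0.
Feasibility: ΣzᵢKᵢ = 1.364, Σzᵢ/Kᵢ = 1.174 — both > 1, two phases present.
Newton–Raphson from ψ = 0.5:
  ψ = 0.500: g = 0.1041, g' = -0.472 → ψ = 0.721
  ψ = 0.721: g = -0.0038, g' = -0.519 → ψ = 0.714
Converged at ψ = 0.714.
Compositions from xᵢ = zᵢ/(1+ψ(Kᵢ−1)), yᵢ = Kᵢxᵢ:
  MEK: x = 0.381, y = 0.728
  n-octane: x = 0.619, y = 0.272

ψ = 0.714, x_n-octane = 0.619, y_n-octane = 0.272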